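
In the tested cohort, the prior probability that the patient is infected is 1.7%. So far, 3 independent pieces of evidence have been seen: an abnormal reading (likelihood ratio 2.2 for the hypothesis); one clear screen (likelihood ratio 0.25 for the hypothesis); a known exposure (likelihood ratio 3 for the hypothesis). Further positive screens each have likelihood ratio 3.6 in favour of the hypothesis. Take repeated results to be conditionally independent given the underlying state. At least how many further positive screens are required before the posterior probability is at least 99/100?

7

Prior odds = 0.017/0.983 = 17/983.
Combined Bayes factor of the evidence already in hand = 2.2 × 0.25 × 3 = 1.65.
Odds after that evidence = (17/983) × 1.65 = 561/19660.
Target odds = 0.99/0.01 = 99.
Need 3.6ⁿ ≥ 99 ÷ (561/19660) = 58980/17.
3.6⁶ = 34012224/15625 falls short of 58980/17 but 3.6⁷ = 612220032/78125 reaches it, so n = 7.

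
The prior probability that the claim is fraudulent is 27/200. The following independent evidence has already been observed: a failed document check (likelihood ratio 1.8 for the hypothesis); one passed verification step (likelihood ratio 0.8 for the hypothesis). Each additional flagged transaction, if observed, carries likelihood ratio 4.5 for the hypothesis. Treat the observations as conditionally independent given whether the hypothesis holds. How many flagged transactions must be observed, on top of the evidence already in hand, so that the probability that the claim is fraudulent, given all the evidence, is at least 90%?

3

Prior odds = 0.135/0.865 = 27/173.
Combined Bayes factor of the evidence already in hand = 1.8 × 0.8 = 1.44.
Odds after that evidence = (27/173) × 1.44 = 972/4325.
Target odds = 0.9/0.1 = 9.
Need 4.5ⁿ ≥ 9 ÷ (972/4325) = 4325/108.
4.5² = 20.25 falls short of 4325/108 but 4.5³ = 91.125 reaches it, so n = 3.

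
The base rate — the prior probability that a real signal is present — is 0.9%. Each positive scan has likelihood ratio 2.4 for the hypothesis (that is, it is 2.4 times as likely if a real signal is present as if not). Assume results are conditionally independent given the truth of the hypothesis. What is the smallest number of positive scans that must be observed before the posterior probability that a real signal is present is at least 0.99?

11

Prior odds = 0.009/0.991 = 9/991.
Likelihood ratio per positive scan = 2.4.
Target posterior odds = 0.99/0.01 = 99.
Require 2.4ⁿ ≥ 99 ÷ (9/991) = 10901.
2.4¹⁰ ≈6340.34 falls short of 10901 but 2.4¹¹ ≈15216.8 reaches it, so n = 11.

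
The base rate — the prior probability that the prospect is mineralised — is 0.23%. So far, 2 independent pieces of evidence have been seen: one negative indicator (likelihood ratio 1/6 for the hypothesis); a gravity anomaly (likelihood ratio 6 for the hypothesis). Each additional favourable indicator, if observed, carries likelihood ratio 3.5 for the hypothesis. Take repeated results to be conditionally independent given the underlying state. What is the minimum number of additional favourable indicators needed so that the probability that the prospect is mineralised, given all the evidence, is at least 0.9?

Prior odds = 0.0023/0.9977 = 23/9977.
Combined Bayes factor of the evidence already in hand = (1/6) × 6 = 1.
Odds after that evidence = (23/9977) × 1 = 23/9977.
Target odds = 0.9/0.1 = 9.
Need 3.5ⁿ ≥ 9 ÷ (23/9977) = 89793/23.
3.5⁶ = 1838.265625 falls short of 89793/23 but 3.5⁷ = 823543/128 reaches it, so n = 7.

7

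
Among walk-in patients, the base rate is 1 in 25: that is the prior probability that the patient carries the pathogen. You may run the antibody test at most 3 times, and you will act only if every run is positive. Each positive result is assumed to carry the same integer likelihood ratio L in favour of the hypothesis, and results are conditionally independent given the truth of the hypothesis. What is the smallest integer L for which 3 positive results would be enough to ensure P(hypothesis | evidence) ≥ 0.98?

Prior odds = 0.04/0.96 = 1/24.
Target odds = 0.98/0.02 = 49.
Need L³ ≥ 49 ÷ (1/24) = 1176.
10³ = 1000 < 1176 ≤ 1331 = 11³, so L = 11.

11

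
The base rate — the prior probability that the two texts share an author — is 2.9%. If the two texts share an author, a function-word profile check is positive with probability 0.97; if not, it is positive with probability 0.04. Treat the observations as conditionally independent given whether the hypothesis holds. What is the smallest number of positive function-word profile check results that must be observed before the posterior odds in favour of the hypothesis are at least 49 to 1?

3

Prior odds = 0.029/0.971 = 29/971.
Likelihood ratio of a positive = 0.97/0.04 = 24.25.
Target odds = 49.
Need (29/971) × 24.25ⁿ ≥ 49, i.e. 24.25ⁿ ≥ 47579/29.
24.25² = 588.0625 falls short of 47579/29 but 24.25³ = 912673/64 reaches it, so n = 3.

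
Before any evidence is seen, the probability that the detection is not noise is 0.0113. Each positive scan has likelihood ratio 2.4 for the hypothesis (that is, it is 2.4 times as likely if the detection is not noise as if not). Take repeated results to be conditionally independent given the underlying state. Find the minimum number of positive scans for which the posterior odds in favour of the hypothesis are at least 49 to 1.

10

Prior odds = 0.0113/0.9887 = 113/9887.
Likelihood ratio per positive scan = 2.4.
Target odds = 49.
Require 2.4ⁿ ≥ 49 ÷ (113/9887) = 484463/113.
2.4⁹ ≈2641.81 falls short of 484463/113 but 2.4¹⁰ ≈6340.34 reaches it, so n = 10.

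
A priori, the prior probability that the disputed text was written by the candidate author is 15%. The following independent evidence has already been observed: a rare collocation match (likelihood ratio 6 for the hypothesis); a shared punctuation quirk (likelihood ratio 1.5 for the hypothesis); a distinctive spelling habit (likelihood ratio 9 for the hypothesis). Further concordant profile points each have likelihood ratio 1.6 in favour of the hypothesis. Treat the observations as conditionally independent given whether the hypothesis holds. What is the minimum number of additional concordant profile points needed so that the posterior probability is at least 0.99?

5

Prior odds = 0.15/0.85 = 3/17.
Combined Bayes factor of the evidence already in hand = 6 × 1.5 × 9 = 81.
Odds after that evidence = (3/17) × 81 = 243/17.
Target odds = 0.99/0.01 = 99.
Need 1.6ⁿ ≥ 99 ÷ (243/17) = 187/27.
1.6⁴ = 6.5536 falls short of 187/27 but 1.6⁵ = 10.48576 reaches it, so n = 5.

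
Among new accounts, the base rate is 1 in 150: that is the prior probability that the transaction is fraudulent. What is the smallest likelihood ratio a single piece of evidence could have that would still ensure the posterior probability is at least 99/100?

Prior odds = (1/150)/(149/150) = 1/149.
Target odds = 0.99/0.01 = 99.
Required Bayes factor = 99 ÷ (1/149) = 14751.

14751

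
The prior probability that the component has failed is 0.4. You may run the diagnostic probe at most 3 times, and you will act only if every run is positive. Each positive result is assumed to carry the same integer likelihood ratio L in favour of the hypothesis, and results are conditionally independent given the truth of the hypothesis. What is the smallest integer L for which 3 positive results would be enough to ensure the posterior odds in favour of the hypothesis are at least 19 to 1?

Prior odds = 0.4/0.6 = 2/3.
Target odds = 19.
Need L³ ≥ 19 ÷ (2/3) = 28.5.
3³ = 27 < 28.5 ≤ 64 = 4³, so L = 4.

4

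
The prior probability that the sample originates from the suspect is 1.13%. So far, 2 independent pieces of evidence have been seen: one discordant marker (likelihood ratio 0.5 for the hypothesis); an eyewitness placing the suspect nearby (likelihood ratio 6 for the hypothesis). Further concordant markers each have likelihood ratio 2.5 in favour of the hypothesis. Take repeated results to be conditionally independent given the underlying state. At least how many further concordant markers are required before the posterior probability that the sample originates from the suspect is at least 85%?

6

Prior odds = 0.0113/0.9887 = 113/9887.
Combined Bayes factor of the evidence already in hand = 0.5 × 6 = 3.
Odds after that evidence = (113/9887) × 3 = 339/9887.
Target odds = 0.85/0.15 = 17/3.
Need 2.5ⁿ ≥ 17/3 ÷ (339/9887) = 168079/1017.
2.5⁵ = 97.65625 falls short of 168079/1017 but 2.5⁶ = 244.140625 reaches it, so n = 6.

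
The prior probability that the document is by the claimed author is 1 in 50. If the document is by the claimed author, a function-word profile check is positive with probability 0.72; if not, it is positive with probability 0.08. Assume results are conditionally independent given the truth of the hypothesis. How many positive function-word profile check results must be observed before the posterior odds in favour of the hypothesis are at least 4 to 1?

3

Prior odds = 0.02/0.98 = 1/49.
Likelihood ratio of a positive = 0.72/0.08 = 9.
Target odds = 4.
Require 9ⁿ ≥ 4 ÷ (1/49) = 196.
9² = 81 falls short of 196 but 9³ = 729 reaches it, so n = 3.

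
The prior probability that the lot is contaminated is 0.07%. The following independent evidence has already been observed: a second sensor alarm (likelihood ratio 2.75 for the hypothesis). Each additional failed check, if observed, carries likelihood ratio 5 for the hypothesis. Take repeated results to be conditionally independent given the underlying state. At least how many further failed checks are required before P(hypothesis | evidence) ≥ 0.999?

Prior odds = 0.0007/0.9993 = 7/9993.
Bayes factor of the evidence already in hand = 2.75.
Odds after that evidence = (7/9993) × 2.75 = 77/39972.
Target odds = 0.999/0.001 = 999.
Need 5ⁿ ≥ 999 ÷ (77/39972) = 39932028/77.
5⁸ = 390625 falls short of 39932028/77 but 5⁹ = 1953125 reaches it, so n = 9.

9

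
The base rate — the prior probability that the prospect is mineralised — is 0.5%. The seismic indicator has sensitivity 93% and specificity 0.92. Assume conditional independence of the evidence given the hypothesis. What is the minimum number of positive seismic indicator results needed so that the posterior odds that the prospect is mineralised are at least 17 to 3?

Prior odds: 0.005 ÷ 0.995 = 1/199.
False-positive rate = 1 − 0.92 = 0.08; likelihood ratio of a positive = 0.93/0.08 = 11.625.
Target odds = 17/3.
Need (1/199) × 11.625ⁿ ≥ 17/3, i.e. 11.625ⁿ ≥ 3383/3.
11.625² = 135.140625 falls short of 3383/3 but 11.625³ = 804357/512 reaches it, so n = 3.

3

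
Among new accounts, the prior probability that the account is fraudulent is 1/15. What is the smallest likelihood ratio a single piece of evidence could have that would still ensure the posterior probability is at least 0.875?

Prior odds = (1/15)/(14/15) = 1/14.
Target odds = 0.875/0.125 = 7.
Required Bayes factor = 7 ÷ (1/14) = 98.

98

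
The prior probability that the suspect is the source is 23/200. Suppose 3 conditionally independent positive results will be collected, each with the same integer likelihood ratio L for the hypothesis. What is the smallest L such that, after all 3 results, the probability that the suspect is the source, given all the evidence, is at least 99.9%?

20

Prior odds = 0.115/0.885 = 23/177.
Target odds = 0.999/0.001 = 999.
Need L³ ≥ 999 ÷ (23/177) = 176823/23.
19³ = 6859 < 176823/23 ≤ 8000 = 20³, so L = 20.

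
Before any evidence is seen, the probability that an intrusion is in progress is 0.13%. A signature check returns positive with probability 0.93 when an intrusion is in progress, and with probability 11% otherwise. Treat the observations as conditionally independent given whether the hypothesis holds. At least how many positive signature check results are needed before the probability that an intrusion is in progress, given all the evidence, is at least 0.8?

Prior odds: 0.0013 ÷ 0.9987 = 13/9987.
Likelihood ratio of a positive result = 0.93/0.11 = 93/11.
Target posterior odds = 0.8/0.2 = 4.
Need (13/9987) × (93/11)ⁿ ≥ 4, i.e. (93/11)ⁿ ≥ 39948/13.
(93/11)³ = 804357/1331 falls short of 39948/13 but (93/11)⁴ = 74805201/14641 reaches it, so n = 4.

4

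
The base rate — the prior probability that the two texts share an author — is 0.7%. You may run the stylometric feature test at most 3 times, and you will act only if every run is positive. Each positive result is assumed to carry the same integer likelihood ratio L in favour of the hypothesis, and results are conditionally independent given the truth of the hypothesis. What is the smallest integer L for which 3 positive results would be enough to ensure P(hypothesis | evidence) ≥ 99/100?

Prior odds = 0.007/0.993 = 7/993.
Target odds = 0.99/0.01 = 99.
Need L³ ≥ 99 ÷ (7/993) = 98307/7.
24³ = 13824 < 98307/7 ≤ 15625 = 25³, so L = 25.

25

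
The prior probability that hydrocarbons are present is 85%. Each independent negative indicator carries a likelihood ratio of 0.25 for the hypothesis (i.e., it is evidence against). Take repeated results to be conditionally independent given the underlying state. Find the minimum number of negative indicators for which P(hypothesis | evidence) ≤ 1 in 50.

Prior odds: 0.85 ÷ 0.15 = 17/3.
Likelihood ratio per negative indicator = 0.25.
Target odds: 0.02 ÷ 0.98 = 1/49.
Require 0.25ⁿ ≤ 1/49 ÷ (17/3) = 3/833.
0.25⁴ = 0.00390625 is still above 3/833 but 0.25⁵ = 1/1024 is at or below it, so n = 5.

5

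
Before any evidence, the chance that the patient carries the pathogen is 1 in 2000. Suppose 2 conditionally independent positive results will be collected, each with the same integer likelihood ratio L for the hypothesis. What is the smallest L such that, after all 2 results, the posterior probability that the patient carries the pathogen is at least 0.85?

Prior odds = 0.0005/0.9995 = 1/1999.
Target odds = 0.85/0.15 = 17/3.
Need L² ≥ 17/3 ÷ (1/1999) = 33983/3.
106² = 11236 < 33983/3 ≤ 11449 = 107², so L = 107.

107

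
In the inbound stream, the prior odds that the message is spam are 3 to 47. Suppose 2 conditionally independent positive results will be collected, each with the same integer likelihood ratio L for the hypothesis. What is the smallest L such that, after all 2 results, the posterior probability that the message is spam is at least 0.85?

Prior odds = 3/47.
Target odds = 0.85/0.15 = 17/3.
Need L² ≥ 17/3 ÷ (3/47) = 799/9.
9² = 81 < 799/9 ≤ 100 = 10², so L = 10.

10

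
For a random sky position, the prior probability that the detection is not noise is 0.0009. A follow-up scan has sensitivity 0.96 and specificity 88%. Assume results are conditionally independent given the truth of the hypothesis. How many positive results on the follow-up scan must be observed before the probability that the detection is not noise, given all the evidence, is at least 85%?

5

Prior odds: 0.0009 ÷ 0.9991 = 9/9991.
False-positive rate = 1 − 0.88 = 0.12; likelihood ratio of a positive = 0.96/0.12 = 8.
Target odds: 0.85 ÷ 0.15 = 17/3.
Require 8ⁿ ≥ 17/3 ÷ (9/9991) = 169847/27.
8⁴ = 4096 falls short of 169847/27 but 8⁵ = 32768 reaches it, so n = 5.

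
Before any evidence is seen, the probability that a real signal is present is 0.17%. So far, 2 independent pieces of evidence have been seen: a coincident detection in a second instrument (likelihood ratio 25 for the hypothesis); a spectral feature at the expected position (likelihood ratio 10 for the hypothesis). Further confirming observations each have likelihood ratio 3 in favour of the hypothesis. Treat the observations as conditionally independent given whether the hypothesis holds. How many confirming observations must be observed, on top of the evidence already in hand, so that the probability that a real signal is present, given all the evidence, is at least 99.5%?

6

Prior odds = 0.0017/0.9983 = 17/9983.
Combined Bayes factor of the evidence already in hand = 25 × 10 = 250.
Odds after that evidence = (17/9983) × 250 = 4250/9983.
Target odds = 0.995/0.005 = 199.
Need 3ⁿ ≥ 199 ÷ (4250/9983) = 1986617/4250.
3⁵ = 243 falls short of 1986617/4250 but 3⁶ = 729 reaches it, so n = 6.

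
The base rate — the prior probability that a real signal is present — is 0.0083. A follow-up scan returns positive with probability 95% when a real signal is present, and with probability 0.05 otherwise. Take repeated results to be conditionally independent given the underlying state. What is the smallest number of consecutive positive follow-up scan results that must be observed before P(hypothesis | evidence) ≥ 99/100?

4

Prior odds: 0.0083 ÷ 0.9917 = 83/9917.
Likelihood ratio of a positive result = 0.95/0.05 = 19.
Target odds: 0.99 ÷ 0.01 = 99.
Require 19ⁿ ≥ 99 ÷ (83/9917) = 981783/83.
19³ = 6859 falls short of 981783/83 but 19⁴ = 130321 reaches it, so n = 4.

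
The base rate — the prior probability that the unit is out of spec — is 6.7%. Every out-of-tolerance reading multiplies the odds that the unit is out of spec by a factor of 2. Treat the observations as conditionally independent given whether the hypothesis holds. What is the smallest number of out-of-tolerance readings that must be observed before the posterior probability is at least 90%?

7

Prior odds: 0.067 ÷ 0.933 = 67/933.
Likelihood ratio per out-of-tolerance reading = 2.
Target posterior odds = 0.9/0.1 = 9.
Need (67/933) × 2ⁿ ≥ 9, i.e. 2ⁿ ≥ 8397/67.
2⁶ = 64 falls short of 8397/67 but 2⁷ = 128 reaches it, so n = 7.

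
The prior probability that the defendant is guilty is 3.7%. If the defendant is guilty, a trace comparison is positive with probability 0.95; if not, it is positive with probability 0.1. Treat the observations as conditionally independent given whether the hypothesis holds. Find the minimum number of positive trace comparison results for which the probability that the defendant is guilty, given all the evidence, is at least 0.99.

Prior odds: 0.037 ÷ 0.963 = 37/963.
Likelihood ratio of a positive = 0.95/0.1 = 9.5.
Target posterior odds = 0.99/0.01 = 99.
Require 9.5ⁿ ≥ 99 ÷ (37/963) = 95337/37.
9.5³ = 857.375 falls short of 95337/37 but 9.5⁴ = 8145.0625 reaches it, so n = 4.

4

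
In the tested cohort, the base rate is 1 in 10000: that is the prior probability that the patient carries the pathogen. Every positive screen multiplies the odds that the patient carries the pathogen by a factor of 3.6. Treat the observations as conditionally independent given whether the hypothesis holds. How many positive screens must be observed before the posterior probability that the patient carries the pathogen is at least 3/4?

Prior odds: 0.0001 ÷ 0.9999 = 1/9999.
Likelihood ratio per positive screen = 3.6.
Target odds: 0.75 ÷ 0.25 = 3.
Need (1/9999) × 3.6ⁿ ≥ 3, i.e. 3.6ⁿ ≥ 29997.
3.6⁸ ≈28211.1 falls short of 29997 but 3.6⁹ ≈101560 reaches it, so n = 9.

9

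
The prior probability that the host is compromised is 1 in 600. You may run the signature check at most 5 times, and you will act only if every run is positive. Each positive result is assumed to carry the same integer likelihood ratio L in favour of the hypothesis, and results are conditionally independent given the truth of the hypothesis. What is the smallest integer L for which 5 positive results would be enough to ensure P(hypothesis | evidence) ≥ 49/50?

Prior odds = (1/600)/(599/600) = 1/599.
Target odds = 0.98/0.02 = 49.
Need L⁵ ≥ 49 ÷ (1/599) = 29351.
7⁵ = 16807 < 29351 ≤ 32768 = 8⁵, so L = 8.

8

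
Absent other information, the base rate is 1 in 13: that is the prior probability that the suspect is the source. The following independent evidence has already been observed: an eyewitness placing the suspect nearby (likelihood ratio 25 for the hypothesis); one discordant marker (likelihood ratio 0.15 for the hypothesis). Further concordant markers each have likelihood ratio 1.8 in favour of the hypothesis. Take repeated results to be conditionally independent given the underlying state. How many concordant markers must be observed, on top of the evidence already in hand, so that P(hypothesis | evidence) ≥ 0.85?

Prior odds = (1/13)/(12/13) = 1/12.
Combined Bayes factor of the evidence already in hand = 25 × 0.15 = 3.75.
Odds after that evidence = (1/12) × 3.75 = 0.3125.
Target odds = 0.85/0.15 = 17/3.
Need 1.8ⁿ ≥ 17/3 ÷ 0.3125 = 272/15.
1.8⁴ = 10.4976 falls short of 272/15 but 1.8⁵ = 18.89568 reaches it, so n = 5.

5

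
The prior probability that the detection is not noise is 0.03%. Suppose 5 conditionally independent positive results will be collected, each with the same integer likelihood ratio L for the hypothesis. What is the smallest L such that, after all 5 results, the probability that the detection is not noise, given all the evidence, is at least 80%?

7

Prior odds = 0.0003/0.9997 = 3/9997.
Target odds = 0.8/0.2 = 4.
Need L⁵ ≥ 4 ÷ (3/9997) = 39988/3.
6⁵ = 7776 < 39988/3 ≤ 16807 = 7⁵, so L = 7.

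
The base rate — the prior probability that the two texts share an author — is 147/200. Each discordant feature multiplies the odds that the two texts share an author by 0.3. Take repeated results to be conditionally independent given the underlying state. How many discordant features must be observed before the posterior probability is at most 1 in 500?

Prior odds = 0.735/0.265 = 147/53.
Likelihood ratio per discordant feature = 0.3.
Target posterior odds = 0.002/0.998 = 1/499.
Need (147/53) × 0.3ⁿ ≤ 1/499, i.e. 0.3ⁿ ≤ 53/73353.
0.3⁶ = 729/1000000 is still above 53/73353 but 0.3⁷ = 2187/10000000 is at or below it, so n = 7.

7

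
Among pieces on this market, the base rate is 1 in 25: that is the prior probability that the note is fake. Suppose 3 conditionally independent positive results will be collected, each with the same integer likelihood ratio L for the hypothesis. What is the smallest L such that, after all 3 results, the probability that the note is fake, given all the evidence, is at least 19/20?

Prior odds = 0.04/0.96 = 1/24.
Target odds = 0.95/0.05 = 19.
Need L³ ≥ 19 ÷ (1/24) = 456.
7³ = 343 < 456 ≤ 512 = 8³, so L = 8.

8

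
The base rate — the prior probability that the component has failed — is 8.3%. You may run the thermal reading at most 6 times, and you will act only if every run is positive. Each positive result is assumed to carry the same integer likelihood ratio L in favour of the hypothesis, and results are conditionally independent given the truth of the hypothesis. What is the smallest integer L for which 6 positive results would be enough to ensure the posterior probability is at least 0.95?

3

Prior odds = 0.083/0.917 = 83/917.
Target odds = 0.95/0.05 = 19.
Need L⁶ ≥ 19 ÷ (83/917) = 17423/83.
2⁶ = 64 < 17423/83 ≤ 729 = 3⁶, so L = 3.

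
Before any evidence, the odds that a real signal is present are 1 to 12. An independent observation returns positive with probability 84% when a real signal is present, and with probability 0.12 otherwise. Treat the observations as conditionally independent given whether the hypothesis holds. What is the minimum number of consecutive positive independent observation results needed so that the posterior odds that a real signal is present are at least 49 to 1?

Prior odds = 1/12.
Likelihood ratio of a positive result = 0.84/0.12 = 7.
Target odds = 49.
Require 7ⁿ ≥ 49 ÷ (1/12) = 588.
7³ = 343 falls short of 588 but 7⁴ = 2401 reaches it, so n = 4.

4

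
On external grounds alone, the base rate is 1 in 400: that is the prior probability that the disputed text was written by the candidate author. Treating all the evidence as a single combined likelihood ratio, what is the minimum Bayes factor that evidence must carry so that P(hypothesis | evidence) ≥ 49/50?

Prior odds = 0.0025/0.9975 = 1/399.
Target odds = 0.98/0.02 = 49.
Required Bayes factor = 49 ÷ (1/399) = 19551.

19551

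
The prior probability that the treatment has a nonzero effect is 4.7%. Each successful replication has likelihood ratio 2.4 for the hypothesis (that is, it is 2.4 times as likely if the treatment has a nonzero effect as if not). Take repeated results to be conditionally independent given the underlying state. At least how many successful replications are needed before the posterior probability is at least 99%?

Prior odds: 0.047 ÷ 0.953 = 47/953.
Likelihood ratio per successful replication = 2.4.
Target odds: 0.99 ÷ 0.01 = 99.
Need (47/953) × 2.4ⁿ ≥ 99, i.e. 2.4ⁿ ≥ 94347/47.
2.4⁸ = 429981696/390625 falls short of 94347/47 but 2.4⁹ ≈2641.81 reaches it, so n = 9.

9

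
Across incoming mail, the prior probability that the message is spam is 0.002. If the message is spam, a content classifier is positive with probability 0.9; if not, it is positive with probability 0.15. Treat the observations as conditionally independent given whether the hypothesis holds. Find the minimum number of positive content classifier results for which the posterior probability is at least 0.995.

7

Prior odds: 0.002 ÷ 0.998 = 1/499.
Likelihood ratio of a positive = 0.9/0.15 = 6.
Target posterior odds = 0.995/0.005 = 199.
Require 6ⁿ ≥ 199 ÷ (1/499) = 99301.
6⁶ = 46656 falls short of 99301 but 6⁷ = 279936 reaches it, so n = 7.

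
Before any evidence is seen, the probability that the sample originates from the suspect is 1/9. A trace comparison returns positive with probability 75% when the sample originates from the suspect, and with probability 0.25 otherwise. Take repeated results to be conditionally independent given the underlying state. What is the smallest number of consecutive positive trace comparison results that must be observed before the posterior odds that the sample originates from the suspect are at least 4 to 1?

Prior odds = (1/9)/(8/9) = 0.125.
Likelihood ratio of a positive result = 0.75/0.25 = 3.
Target odds = 4.
Require 3ⁿ ≥ 4 ÷ 0.125 = 32.
3³ = 27 falls short of 32 but 3⁴ = 81 reaches it, so n = 4.

4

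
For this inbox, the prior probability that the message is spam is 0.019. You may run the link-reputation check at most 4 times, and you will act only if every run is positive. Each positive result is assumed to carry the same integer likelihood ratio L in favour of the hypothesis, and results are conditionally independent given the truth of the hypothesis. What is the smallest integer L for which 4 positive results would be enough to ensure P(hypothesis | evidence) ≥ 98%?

Prior odds = 0.019/0.981 = 19/981.
Target odds = 0.98/0.02 = 49.
Need L⁴ ≥ 49 ÷ (19/981) = 48069/19.
7⁴ = 2401 < 48069/19 ≤ 4096 = 8⁴, so L = 8.

8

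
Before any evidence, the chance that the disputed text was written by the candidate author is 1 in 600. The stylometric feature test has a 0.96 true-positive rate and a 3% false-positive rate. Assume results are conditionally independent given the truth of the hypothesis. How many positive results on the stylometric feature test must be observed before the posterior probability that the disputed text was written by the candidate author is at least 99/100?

4

Prior odds: (1/600) ÷ (599/600) = 1/599.
Likelihood ratio of a positive result = 0.96/0.03 = 32.
Target odds: 0.99 ÷ 0.01 = 99.
Need (1/599) × 32ⁿ ≥ 99, i.e. 32ⁿ ≥ 59301.
32³ = 32768 falls short of 59301 but 32⁴ = 1048576 reaches it, so n = 4.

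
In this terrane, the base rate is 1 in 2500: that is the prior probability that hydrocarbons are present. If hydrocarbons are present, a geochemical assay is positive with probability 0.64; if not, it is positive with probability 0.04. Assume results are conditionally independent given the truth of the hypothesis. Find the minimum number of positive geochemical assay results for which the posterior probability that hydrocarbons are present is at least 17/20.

Prior odds: 0.0004 ÷ 0.9996 = 1/2499.
Likelihood ratio of a positive = 0.64/0.04 = 16.
Target odds: 0.85 ÷ 0.15 = 17/3.
Require 16ⁿ ≥ 17/3 ÷ (1/2499) = 14161.
16³ = 4096 falls short of 14161 but 16⁴ = 65536 reaches it, so n = 4.

4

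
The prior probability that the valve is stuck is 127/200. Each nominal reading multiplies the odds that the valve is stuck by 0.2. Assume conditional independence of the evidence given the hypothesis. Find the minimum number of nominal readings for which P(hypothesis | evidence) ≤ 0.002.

5

Prior odds: 0.635 ÷ 0.365 = 127/73.
Likelihood ratio per nominal reading = 0.2.
Target posterior odds = 0.002/0.998 = 1/499.
Require 0.2ⁿ ≤ 1/499 ÷ (127/73) = 73/63373.
0.2⁴ = 0.0016 is still above 73/63373 but 0.2⁵ = 0.00032 is at or below it, so n = 5.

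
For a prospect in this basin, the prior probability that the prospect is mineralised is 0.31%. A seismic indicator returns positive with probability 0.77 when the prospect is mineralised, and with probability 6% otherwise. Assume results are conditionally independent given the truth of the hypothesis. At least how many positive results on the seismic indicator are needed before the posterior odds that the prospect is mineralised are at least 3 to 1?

3

Prior odds: 0.0031 ÷ 0.9969 = 31/9969.
Likelihood ratio of a positive result = 0.77/0.06 = 77/6.
Target odds = 3.
Need (31/9969) × (77/6)ⁿ ≥ 3, i.e. (77/6)ⁿ ≥ 29907/31.
(77/6)² = 5929/36 falls short of 29907/31 but (77/6)³ = 456533/216 reaches it, so n = 3.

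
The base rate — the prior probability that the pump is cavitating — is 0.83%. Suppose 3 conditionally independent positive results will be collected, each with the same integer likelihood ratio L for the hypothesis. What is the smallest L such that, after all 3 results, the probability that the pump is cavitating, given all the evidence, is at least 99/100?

23

Prior odds = 0.0083/0.9917 = 83/9917.
Target odds = 0.99/0.01 = 99.
Need L³ ≥ 99 ÷ (83/9917) = 981783/83.
22³ = 10648 < 981783/83 ≤ 12167 = 23³, so L = 23.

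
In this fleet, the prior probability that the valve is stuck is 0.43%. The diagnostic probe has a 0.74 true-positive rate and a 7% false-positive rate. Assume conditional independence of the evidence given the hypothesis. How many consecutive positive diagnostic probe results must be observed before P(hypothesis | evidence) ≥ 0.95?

Prior odds = 0.0043/0.9957 = 43/9957.
Likelihood ratio of a positive result = 0.74/0.07 = 74/7.
Target posterior odds = 0.95/0.05 = 19.
Require (74/7)ⁿ ≥ 19 ÷ (43/9957) = 189183/43.
(74/7)³ = 405224/343 falls short of 189183/43 but (74/7)⁴ = 29986576/2401 reaches it, so n = 4.

4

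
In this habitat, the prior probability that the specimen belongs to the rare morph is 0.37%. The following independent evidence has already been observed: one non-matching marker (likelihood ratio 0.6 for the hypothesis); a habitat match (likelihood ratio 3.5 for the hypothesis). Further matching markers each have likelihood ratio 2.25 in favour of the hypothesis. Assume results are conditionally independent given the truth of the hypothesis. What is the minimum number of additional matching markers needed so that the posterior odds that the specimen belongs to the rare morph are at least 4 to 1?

Prior odds = 0.0037/0.9963 = 37/9963.
Combined Bayes factor of the evidence already in hand = 0.6 × 3.5 = 2.1.
Odds after that evidence = (37/9963) × 2.1 = 259/33210.
Target odds = 4.
Need 2.25ⁿ ≥ 4 ÷ (259/33210) = 132840/259.
2.25⁷ = 4782969/16384 falls short of 132840/259 but 2.25⁸ = 43046721/65536 reaches it, so n = 8.

8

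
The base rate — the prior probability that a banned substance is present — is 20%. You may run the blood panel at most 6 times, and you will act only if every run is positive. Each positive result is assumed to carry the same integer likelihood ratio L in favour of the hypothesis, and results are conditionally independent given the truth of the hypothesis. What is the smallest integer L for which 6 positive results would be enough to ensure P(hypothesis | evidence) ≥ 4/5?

Prior odds = 0.2/0.8 = 0.25.
Target odds = 0.8/0.2 = 4.
Need L⁶ ≥ 4 ÷ 0.25 = 16.
1⁶ = 1 < 16 ≤ 64 = 2⁶, so L = 2.

2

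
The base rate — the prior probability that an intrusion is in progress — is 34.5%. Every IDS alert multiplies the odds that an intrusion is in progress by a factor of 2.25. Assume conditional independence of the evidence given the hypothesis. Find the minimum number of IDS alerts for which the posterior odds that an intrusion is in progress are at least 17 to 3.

Prior odds: 0.345 ÷ 0.655 = 69/131.
Likelihood ratio per IDS alert = 2.25.
Target odds = 17/3.
Need (69/131) × 2.25ⁿ ≥ 17/3, i.e. 2.25ⁿ ≥ 2227/207.
2.25² = 5.0625 falls short of 2227/207 but 2.25³ = 11.390625 reaches it, so n = 3.

3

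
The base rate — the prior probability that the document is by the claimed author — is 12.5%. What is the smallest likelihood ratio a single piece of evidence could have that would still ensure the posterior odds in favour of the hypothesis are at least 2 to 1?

Prior odds = 0.125/0.875 = 1/7.
Target odds = 2.
Required Bayes factor = 2 ÷ (1/7) = 14.

14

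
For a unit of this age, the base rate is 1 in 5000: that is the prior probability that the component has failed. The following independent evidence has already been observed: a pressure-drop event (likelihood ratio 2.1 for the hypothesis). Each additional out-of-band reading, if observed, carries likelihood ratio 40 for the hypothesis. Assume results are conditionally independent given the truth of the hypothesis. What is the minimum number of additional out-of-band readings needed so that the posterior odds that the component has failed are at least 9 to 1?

3

Prior odds = 0.0002/0.9998 = 1/4999.
Bayes factor of the evidence already in hand = 2.1.
Odds after that evidence = (1/4999) × 2.1 = 21/49990.
Target odds = 9.
Need 40ⁿ ≥ 9 ÷ (21/49990) = 149970/7.
40² = 1600 falls short of 149970/7 but 40³ = 64000 reaches it, so n = 3.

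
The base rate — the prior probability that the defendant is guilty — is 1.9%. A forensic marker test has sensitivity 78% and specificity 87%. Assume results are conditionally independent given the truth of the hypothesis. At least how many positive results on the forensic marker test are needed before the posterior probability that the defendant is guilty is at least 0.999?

Prior odds: 0.019 ÷ 0.981 = 19/981.
False-positive rate = 1 − 0.87 = 0.13; likelihood ratio of a positive = 0.78/0.13 = 6.
Target posterior odds = 0.999/0.001 = 999.
Require 6ⁿ ≥ 999 ÷ (19/981) = 980019/19.
6⁶ = 46656 falls short of 980019/19 but 6⁷ = 279936 reaches it, so n = 7.

7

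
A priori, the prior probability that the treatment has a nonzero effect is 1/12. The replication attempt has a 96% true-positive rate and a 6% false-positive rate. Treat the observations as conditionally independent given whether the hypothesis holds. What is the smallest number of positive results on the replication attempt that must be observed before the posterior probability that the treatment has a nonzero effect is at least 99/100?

3

Prior odds: (1/12) ÷ (11/12) = 1/11.
Likelihood ratio of a positive result = 0.96/0.06 = 16.
Target odds: 0.99 ÷ 0.01 = 99.
Need (1/11) × 16ⁿ ≥ 99, i.e. 16ⁿ ≥ 1089.
16² = 256 falls short of 1089 but 16³ = 4096 reaches it, so n = 3.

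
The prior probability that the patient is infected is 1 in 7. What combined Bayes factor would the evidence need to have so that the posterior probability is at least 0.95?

Prior odds = (1/7)/(6/7) = 1/6.
Target odds = 0.95/0.05 = 19.
Required Bayes factor = 19 ÷ (1/6) = 114.

114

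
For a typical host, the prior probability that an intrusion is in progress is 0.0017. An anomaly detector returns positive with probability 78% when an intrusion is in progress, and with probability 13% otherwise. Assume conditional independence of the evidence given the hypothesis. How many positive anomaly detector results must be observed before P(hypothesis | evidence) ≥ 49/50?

Prior odds = 0.0017/0.9983 = 17/9983.
Likelihood ratio of a positive result = 0.78/0.13 = 6.
Target posterior odds = 0.98/0.02 = 49.
Need (17/9983) × 6ⁿ ≥ 49, i.e. 6ⁿ ≥ 489167/17.
6⁵ = 7776 falls short of 489167/17 but 6⁶ = 46656 reaches it, so n = 6.

6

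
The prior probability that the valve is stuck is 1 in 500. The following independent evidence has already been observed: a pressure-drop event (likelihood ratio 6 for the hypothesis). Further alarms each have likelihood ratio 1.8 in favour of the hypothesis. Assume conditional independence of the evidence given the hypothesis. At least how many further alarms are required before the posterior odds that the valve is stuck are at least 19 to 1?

13

Prior odds = 0.002/0.998 = 1/499.
Bayes factor of the evidence already in hand = 6.
Odds after that evidence = (1/499) × 6 = 6/499.
Target odds = 19.
Need 1.8ⁿ ≥ 19 ÷ (6/499) = 9481/6.
1.8¹² ≈1156.83 falls short of 9481/6 but 1.8¹³ ≈2082.3 reaches it, so n = 13.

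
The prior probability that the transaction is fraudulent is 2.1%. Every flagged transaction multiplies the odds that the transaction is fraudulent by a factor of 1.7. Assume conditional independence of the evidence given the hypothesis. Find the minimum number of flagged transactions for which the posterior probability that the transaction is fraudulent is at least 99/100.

16

Prior odds = 0.021/0.979 = 21/979.
Likelihood ratio per flagged transaction = 1.7.
Target odds: 0.99 ÷ 0.01 = 99.
Require 1.7ⁿ ≥ 99 ÷ (21/979) = 32307/7.
1.7¹⁵ ≈2862.42 falls short of 32307/7 but 1.7¹⁶ ≈4866.12 reaches it, so n = 16.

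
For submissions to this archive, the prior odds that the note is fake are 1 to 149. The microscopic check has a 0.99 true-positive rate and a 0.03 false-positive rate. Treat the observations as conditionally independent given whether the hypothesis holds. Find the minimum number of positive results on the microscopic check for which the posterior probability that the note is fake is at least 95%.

Prior odds = 1/149.
Likelihood ratio of a positive result = 0.99/0.03 = 33.
Target posterior odds = 0.95/0.05 = 19.
Require 33ⁿ ≥ 19 ÷ (1/149) = 2831.
33² = 1089 falls short of 2831 but 33³ = 35937 reaches it, so n = 3.

3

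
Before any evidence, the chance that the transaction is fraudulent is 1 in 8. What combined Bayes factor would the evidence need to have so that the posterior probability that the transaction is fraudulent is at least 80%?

28

Prior odds = 0.125/0.875 = 1/7.
Target odds = 0.8/0.2 = 4.
Required Bayes factor = 4 ÷ (1/7) = 28.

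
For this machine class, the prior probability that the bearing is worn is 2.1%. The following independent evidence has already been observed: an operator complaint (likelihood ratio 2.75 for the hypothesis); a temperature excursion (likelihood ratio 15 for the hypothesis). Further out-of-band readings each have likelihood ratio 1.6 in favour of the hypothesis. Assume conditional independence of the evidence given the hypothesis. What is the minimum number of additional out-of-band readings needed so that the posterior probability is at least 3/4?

3

Prior odds = 0.021/0.979 = 21/979.
Combined Bayes factor of the evidence already in hand = 2.75 × 15 = 41.25.
Odds after that evidence = (21/979) × 41.25 = 315/356.
Target odds = 0.75/0.25 = 3.
Need 1.6ⁿ ≥ 3 ÷ (315/356) = 356/105.
1.6² = 2.56 falls short of 356/105 but 1.6³ = 4.096 reaches it, so n = 3.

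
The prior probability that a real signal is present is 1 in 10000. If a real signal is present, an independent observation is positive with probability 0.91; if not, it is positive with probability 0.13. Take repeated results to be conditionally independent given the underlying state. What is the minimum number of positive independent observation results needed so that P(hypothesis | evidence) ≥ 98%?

7

Prior odds = 0.0001/0.9999 = 1/9999.
Likelihood ratio of a positive = 0.91/0.13 = 7.
Target posterior odds = 0.98/0.02 = 49.
Need (1/9999) × 7ⁿ ≥ 49, i.e. 7ⁿ ≥ 489951.
7⁶ = 117649 falls short of 489951 but 7⁷ = 823543 reaches it, so n = 7.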